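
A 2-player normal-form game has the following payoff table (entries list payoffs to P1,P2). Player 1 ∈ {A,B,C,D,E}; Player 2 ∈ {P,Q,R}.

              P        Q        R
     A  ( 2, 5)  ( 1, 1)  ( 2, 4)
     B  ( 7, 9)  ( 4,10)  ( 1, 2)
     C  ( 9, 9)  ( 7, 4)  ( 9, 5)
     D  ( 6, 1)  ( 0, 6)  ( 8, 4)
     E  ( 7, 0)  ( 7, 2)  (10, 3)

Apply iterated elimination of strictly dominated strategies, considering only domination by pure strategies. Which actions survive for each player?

P1 drop A (C beats it: P:9>2 Q:7>1 R:9>2)
P1 drop B (C beats it: P:9>7 Q:7>4 R:9>1)
P1 drop D (C beats it: P:9>6 Q:7>0 R:9>8)
P2 drop Q (R beats it: C:5>4 E:3>2)
P1→{C,E} P2→{P,R}

IESDS → P1:{C,E} P2:{P,R}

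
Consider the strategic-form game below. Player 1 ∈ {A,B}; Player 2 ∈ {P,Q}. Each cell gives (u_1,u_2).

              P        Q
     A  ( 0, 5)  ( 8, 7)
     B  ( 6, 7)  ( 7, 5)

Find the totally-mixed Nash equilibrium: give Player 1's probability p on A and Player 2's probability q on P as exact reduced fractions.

(p,q) = (1/2, 1/7)

P1 indiff ⇒ q·0+(1-q)·8 = q·6+(1-q)·7 ⇒ q(-6) = (1-q)(-1) ⇒ q = 1/7
P2 indiff ⇒ p·5+(1-p)·7 = p·7+(1-p)·5 ⇒ p(-2) = (1-p)(-2) ⇒ p = 1/2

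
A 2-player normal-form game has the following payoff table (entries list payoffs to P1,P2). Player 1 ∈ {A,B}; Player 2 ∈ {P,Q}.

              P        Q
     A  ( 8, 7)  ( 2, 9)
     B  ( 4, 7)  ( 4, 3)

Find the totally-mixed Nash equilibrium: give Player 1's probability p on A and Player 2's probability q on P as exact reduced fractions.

P1 indiff ⇒ q·8+(1-q)·2 = q·4+(1-q)·4 ⇒ q(4) = (1-q)(2) ⇒ q = 1/3
P2 indiff ⇒ p·7+(1-p)·7 = p·9+(1-p)·3 ⇒ p(-2) = (1-p)(-4) ⇒ p = 2/3

(p,q) = (2/3, 1/3)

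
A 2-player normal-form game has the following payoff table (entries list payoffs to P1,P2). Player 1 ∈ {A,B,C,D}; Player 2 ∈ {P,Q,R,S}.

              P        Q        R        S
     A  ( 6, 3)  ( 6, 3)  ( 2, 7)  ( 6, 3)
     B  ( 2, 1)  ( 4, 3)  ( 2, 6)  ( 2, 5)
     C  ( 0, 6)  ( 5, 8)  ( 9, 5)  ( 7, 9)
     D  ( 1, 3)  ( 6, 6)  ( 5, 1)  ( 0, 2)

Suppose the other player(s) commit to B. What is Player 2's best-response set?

argmax u_2 = {R}

u_2(P vs B) = 1
u_2(Q vs B) = 3
u_2(R vs B) = 6
u_2(S vs B) = 5
max payoff 6 at {R}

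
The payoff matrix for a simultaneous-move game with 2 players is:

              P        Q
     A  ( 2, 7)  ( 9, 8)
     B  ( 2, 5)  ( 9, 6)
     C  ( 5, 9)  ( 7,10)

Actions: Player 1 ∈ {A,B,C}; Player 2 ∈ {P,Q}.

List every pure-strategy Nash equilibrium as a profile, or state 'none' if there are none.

(A,P): not NE [P1→C gives 5>2; P2→Q gives 8>7]
(A,Q): NE
(B,P): not NE [P1→C gives 5>2; P2→Q gives 6>5]
(B,Q): NE
(C,P): not NE [P2→Q gives 10>9]
(C,Q): not NE [P1→B gives 9>7]

PSNE = {(A,Q), (B,Q)}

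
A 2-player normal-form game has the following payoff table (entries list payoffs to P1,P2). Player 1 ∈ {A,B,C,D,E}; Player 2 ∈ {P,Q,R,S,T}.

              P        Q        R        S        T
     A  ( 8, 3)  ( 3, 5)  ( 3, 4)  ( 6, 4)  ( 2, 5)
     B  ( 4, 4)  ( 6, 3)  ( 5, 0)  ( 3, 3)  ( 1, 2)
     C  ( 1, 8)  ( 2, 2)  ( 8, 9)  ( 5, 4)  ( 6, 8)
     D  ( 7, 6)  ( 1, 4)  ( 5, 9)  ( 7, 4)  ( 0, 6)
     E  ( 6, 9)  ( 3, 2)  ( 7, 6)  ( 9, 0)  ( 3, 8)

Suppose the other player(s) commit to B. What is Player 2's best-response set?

u_2(P vs B) = 4
u_2(Q vs B) = 3
u_2(R vs B) = 0
u_2(S vs B) = 3
u_2(T vs B) = 2
max payoff 4 at {P}

P2 best: {P}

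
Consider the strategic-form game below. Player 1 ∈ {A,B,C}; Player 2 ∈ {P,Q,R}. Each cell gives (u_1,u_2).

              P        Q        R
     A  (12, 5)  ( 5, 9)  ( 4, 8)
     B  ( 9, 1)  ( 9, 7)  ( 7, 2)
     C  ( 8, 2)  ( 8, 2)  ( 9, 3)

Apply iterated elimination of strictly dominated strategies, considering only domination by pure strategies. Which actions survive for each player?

P2 drop P (R beats it: A:8>5 B:2>1 C:3>2)
P1 drop A (B beats it: Q:9>5 R:7>4)
P1→{B,C} P2→{Q,R}

IESDS → P1:{B,C} P2:{Q,R}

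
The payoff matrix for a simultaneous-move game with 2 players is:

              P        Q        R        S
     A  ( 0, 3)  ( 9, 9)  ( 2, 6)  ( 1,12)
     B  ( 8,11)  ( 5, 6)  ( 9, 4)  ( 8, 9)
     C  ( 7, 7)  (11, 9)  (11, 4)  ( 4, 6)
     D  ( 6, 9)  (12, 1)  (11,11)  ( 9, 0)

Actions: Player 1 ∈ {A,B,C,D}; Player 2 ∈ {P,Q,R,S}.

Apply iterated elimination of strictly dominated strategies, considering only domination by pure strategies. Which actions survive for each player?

Remaining: P1:{B,C,D} P2:{P,Q,R}

P1 drop A (C beats it: P:7>0 Q:11>9 R:11>2 S:4>1)
P2 drop S (P beats it: B:11>9 C:7>6 D:9>0)
P1→{B,C,D} P2→{P,Q,R}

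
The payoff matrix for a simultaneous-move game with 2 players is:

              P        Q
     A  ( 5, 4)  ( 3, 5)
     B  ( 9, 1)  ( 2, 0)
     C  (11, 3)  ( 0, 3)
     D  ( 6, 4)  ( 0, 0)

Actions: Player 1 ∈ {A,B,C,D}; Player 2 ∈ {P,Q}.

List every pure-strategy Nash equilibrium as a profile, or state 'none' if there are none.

Nash profiles: (A,Q), (C,P)

(A,P): not NE [P1→C gives 11>5; P2→Q gives 5>4]
(A,Q): NE
(B,P): not NE [P1→C gives 11>9]
(B,Q): not NE [P1→A gives 3>2; P2→P gives 1>0]
(C,P): NE
(C,Q): not NE [P1→A gives 3>0]
(D,P): not NE [P1→C gives 11>6]
(D,Q): not NE [P1→A gives 3>0; P2→P gives 4>0]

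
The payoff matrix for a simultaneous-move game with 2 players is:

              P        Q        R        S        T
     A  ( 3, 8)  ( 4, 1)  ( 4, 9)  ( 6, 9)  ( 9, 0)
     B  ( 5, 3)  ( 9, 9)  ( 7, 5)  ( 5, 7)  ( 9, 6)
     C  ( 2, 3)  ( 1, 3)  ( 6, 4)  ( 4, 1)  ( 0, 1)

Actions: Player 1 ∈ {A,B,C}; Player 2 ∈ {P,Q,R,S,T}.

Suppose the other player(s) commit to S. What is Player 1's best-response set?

u_1(A vs S) = 6
u_1(B vs S) = 5
u_1(C vs S) = 4
max payoff 6 at {A}

P1 best: {A}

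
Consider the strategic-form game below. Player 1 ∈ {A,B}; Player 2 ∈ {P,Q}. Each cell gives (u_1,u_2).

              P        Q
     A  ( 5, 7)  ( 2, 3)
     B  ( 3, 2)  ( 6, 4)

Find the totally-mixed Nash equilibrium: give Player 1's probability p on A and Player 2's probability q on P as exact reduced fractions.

P1 indiff ⇒ q·5+(1-q)·2 = q·3+(1-q)·6 ⇒ q(2) = (1-q)(4) ⇒ q = 2/3
P2 indiff ⇒ p·7+(1-p)·2 = p·3+(1-p)·4 ⇒ p(4) = (1-p)(2) ⇒ p = 1/3

(p,q) = (1/3, 2/3)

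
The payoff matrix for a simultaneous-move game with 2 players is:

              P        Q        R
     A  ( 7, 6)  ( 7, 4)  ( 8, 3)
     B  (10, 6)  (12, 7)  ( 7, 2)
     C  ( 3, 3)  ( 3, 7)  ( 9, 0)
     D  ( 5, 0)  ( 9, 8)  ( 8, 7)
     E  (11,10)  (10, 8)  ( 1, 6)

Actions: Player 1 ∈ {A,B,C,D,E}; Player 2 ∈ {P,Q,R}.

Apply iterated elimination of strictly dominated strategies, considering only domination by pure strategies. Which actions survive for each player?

P2 drop R (Q beats it: A:4>3 B:7>2 C:7>0 D:8>7 E:8>6)
P1 drop A (B beats it: P:10>7 Q:12>7)
P1 drop C (B beats it: P:10>3 Q:12>3)
P1 drop D (B beats it: P:10>5 Q:12>9)
P1→{B,E} P2→{P,Q}

Remaining: P1:{B,E} P2:{P,Q}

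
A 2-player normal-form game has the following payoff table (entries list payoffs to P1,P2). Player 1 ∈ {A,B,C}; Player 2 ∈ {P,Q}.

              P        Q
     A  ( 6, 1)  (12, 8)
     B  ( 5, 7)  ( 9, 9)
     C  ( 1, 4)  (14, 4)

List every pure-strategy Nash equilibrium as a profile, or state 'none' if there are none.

PSNE = {(C,Q)}

(A,P): not NE [P2→Q gives 8>1]
(A,Q): not NE [P1→C gives 14>12]
(B,P): not NE [P1→A gives 6>5; P2→Q gives 9>7]
(B,Q): not NE [P1→C gives 14>9]
(C,P): not NE [P1→A gives 6>1]
(C,Q): NE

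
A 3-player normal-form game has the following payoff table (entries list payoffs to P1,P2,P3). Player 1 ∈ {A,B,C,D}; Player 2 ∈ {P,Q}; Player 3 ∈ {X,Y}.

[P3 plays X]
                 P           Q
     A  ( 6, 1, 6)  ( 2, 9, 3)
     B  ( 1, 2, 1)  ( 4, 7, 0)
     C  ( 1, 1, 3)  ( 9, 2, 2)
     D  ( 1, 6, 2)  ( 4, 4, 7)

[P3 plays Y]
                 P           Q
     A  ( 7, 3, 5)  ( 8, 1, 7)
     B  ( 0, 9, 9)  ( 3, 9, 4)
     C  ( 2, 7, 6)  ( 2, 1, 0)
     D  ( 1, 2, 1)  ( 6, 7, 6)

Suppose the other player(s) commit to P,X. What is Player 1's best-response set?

u_1(A vs P,X) = 6
u_1(B vs P,X) = 1
u_1(C vs P,X) = 1
u_1(D vs P,X) = 1
max payoff 6 at {A}

P1 best: {A}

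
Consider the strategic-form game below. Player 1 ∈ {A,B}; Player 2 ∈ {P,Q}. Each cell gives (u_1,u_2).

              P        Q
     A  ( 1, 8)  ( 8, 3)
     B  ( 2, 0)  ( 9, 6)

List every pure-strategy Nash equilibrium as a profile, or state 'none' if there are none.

(A,P): not NE [P1→B gives 2>1]
(A,Q): not NE [P1→B gives 9>8; P2→P gives 8>3]
(B,P): not NE [P2→Q gives 6>0]
(B,Q): NE

Nash profiles: (B,Q)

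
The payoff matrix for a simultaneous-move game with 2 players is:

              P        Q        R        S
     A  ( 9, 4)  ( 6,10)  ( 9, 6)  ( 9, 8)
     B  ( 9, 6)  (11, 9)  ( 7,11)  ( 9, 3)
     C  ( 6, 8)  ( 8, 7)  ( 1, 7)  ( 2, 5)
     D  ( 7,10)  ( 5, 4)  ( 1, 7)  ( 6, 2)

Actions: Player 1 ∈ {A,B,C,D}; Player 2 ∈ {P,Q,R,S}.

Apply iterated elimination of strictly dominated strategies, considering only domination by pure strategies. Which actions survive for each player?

Remaining: P1:{A,B} P2:{Q,R}

P1 drop C (B beats it: P:9>6 Q:11>8 R:7>1 S:9>2)
P1 drop D (A beats it: P:9>7 Q:6>5 R:9>1 S:9>6)
P2 drop P (Q beats it: A:10>4 B:9>6)
P2 drop S (Q beats it: A:10>8 B:9>3)
P1→{A,B} P2→{Q,R}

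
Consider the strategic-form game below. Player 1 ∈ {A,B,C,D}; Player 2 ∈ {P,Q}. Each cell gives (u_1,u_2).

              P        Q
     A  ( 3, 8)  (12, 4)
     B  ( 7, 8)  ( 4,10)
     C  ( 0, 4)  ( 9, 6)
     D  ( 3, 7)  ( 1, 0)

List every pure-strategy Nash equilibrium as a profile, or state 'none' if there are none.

(A,P): not NE [P1→B gives 7>3]
(A,Q): not NE [P2→P gives 8>4]
(B,P): not NE [P2→Q gives 10>8]
(B,Q): not NE [P1→A gives 12>4]
(C,P): not NE [P1→B gives 7>0; P2→Q gives 6>4]
(C,Q): not NE [P1→A gives 12>9]
(D,P): not NE [P1→B gives 7>3]
(D,Q): not NE [P1→A gives 12>1; P2→P gives 7>0]

Equilibria: none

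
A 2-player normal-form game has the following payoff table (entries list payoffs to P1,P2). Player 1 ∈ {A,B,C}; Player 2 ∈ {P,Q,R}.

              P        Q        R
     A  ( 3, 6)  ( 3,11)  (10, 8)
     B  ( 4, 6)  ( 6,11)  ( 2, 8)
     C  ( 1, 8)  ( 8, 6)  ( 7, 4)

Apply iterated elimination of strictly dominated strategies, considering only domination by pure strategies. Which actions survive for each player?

Survivors P1:{B,C} P2:{P,Q}

P2 drop R (Q beats it: A:11>8 B:11>8 C:6>4)
P1 drop A (B beats it: P:4>3 Q:6>3)
P1→{B,C} P2→{P,Q}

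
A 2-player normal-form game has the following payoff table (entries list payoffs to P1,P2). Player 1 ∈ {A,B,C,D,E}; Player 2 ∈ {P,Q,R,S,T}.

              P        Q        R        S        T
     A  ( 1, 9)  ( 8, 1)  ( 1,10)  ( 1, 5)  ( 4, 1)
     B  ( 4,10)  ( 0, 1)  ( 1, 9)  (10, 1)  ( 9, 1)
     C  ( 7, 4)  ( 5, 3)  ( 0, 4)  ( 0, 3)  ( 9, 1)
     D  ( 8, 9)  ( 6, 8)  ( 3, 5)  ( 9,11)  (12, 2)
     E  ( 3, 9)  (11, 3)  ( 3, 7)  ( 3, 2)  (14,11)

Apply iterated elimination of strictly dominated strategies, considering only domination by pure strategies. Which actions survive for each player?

P1 drop A (E beats it: P:3>1 Q:11>8 R:3>1 S:3>1 T:14>4)
P1 drop C (D beats it: P:8>7 Q:6>5 R:3>0 S:9>0 T:12>9)
P2 drop Q (P beats it: B:10>1 D:9>8 E:9>3)
P2 drop R (P beats it: B:10>9 D:9>5 E:9>7)
P1→{B,D,E} P2→{P,S,T}

Survivors P1:{B,D,E} P2:{P,S,T}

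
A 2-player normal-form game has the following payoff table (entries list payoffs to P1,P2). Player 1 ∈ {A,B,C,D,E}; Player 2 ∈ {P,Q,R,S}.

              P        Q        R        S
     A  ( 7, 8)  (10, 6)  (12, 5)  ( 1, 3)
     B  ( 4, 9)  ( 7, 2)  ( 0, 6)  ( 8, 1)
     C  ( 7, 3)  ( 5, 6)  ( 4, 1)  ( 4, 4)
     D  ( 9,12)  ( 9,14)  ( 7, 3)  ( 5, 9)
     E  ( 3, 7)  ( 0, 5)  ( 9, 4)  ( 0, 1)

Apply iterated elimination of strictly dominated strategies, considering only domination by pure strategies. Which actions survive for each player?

P1 drop C (D beats it: P:9>7 Q:9>5 R:7>4 S:5>4)
P1 drop E (A beats it: P:7>3 Q:10>0 R:12>9 S:1>0)
P2 drop R (P beats it: A:8>5 B:9>6 D:12>3)
P2 drop S (P beats it: A:8>3 B:9>1 D:12>9)
P1 drop B (A beats it: P:7>4 Q:10>7)
P1→{A,D} P2→{P,Q}

Remaining: P1:{A,D} P2:{P,Q}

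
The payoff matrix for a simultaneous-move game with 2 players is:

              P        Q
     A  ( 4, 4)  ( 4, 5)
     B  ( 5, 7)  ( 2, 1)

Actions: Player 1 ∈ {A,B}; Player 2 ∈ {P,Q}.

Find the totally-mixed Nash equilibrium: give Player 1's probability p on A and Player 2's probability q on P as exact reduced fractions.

(p,q) = (6/7, 2/3)

P1 indiff ⇒ q·4+(1-q)·4 = q·5+(1-q)·2 ⇒ q(-1) = (1-q)(-2) ⇒ q = 2/3
P2 indiff ⇒ p·4+(1-p)·7 = p·5+(1-p)·1 ⇒ p(-1) = (1-p)(-6) ⇒ p = 6/7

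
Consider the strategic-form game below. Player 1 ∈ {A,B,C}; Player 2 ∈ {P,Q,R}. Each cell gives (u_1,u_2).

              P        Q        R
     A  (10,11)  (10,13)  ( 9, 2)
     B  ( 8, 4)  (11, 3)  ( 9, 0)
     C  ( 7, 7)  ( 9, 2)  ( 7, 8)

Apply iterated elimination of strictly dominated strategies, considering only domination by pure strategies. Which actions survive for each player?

P1 drop C (A beats it: P:10>7 Q:10>9 R:9>7)
P2 drop R (P beats it: A:11>2 B:4>0)
P1→{A,B} P2→{P,Q}

IESDS → P1:{A,B} P2:{P,Q}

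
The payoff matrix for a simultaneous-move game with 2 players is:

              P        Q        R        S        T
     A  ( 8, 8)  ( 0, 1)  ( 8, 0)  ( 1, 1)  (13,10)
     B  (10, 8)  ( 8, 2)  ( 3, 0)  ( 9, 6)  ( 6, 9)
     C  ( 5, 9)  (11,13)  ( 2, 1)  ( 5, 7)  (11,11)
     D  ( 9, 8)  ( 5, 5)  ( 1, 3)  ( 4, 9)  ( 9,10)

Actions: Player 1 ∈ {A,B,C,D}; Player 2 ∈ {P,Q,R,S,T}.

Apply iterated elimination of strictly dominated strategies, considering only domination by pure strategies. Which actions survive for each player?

Remaining: P1:{A,C} P2:{Q,T}

P2 drop P (T beats it: A:10>8 B:9>8 C:11>9 D:10>8)
P1 drop D (C beats it: Q:11>5 R:2>1 S:5>4 T:11>9)
P2 drop R (Q beats it: A:1>0 B:2>0 C:13>1)
P2 drop S (T beats it: A:10>1 B:9>6 C:11>7)
P1 drop B (C beats it: Q:11>8 T:11>6)
P1→{A,C} P2→{Q,T}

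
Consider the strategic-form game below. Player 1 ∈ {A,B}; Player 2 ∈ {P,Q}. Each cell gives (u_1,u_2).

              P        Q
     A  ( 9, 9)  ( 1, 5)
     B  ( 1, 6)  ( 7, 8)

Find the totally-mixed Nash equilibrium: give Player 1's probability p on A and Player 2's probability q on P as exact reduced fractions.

(p,q) = (1/3, 3/7)

P1 indiff ⇒ q·9+(1-q)·1 = q·1+(1-q)·7 ⇒ q(8) = (1-q)(6) ⇒ q = 3/7
P2 indiff ⇒ p·9+(1-p)·6 = p·5+(1-p)·8 ⇒ p(4) = (1-p)(2) ⇒ p = 1/3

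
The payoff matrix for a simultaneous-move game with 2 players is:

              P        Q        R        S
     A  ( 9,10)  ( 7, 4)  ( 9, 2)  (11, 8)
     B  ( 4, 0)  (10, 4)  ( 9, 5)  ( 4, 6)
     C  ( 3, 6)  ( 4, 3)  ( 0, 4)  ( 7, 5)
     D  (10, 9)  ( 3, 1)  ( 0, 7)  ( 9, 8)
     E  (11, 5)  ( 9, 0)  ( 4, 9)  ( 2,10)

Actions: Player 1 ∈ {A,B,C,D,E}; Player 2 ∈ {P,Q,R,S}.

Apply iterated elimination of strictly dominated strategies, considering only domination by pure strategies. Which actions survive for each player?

Remaining: P1:{A,D,E} P2:{P,S}

P1 drop C (A beats it: P:9>3 Q:7>4 R:9>0 S:11>7)
P2 drop Q (S beats it: A:8>4 B:6>4 D:8>1 E:10>0)
P2 drop R (S beats it: A:8>2 B:6>5 D:8>7 E:10>9)
P1 drop B (A beats it: P:9>4 S:11>4)
P1→{A,D,E} P2→{P,S}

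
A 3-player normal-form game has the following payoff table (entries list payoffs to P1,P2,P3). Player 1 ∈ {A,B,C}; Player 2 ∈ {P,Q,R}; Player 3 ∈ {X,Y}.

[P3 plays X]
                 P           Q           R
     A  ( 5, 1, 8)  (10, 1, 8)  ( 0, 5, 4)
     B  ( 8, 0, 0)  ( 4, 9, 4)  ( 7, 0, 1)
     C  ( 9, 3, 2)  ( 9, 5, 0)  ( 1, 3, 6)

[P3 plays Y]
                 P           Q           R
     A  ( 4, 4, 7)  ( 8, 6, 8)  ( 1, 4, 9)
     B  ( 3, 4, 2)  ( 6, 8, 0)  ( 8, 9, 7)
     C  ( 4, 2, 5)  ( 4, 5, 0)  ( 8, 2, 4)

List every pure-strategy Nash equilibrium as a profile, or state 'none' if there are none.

(A,P,X): not NE [P1→C gives 9>5; P2→R gives 5>1]
(A,P,Y): not NE [P2→Q gives 6>4; P3→X gives 8>7]
(A,Q,X): not NE [P2→R gives 5>1]
(A,Q,Y): NE
(A,R,X): not NE [P1→B gives 7>0; P3→Y gives 9>4]
(A,R,Y): not NE [P1→C gives 8>1; P2→Q gives 6>4]
(B,P,X): not NE [P1→C gives 9>8; P2→Q gives 9>0; P3→Y gives 2>0]
(B,P,Y): not NE [P1→C gives 4>3; P2→R gives 9>4]
(B,Q,X): not NE [P1→A gives 10>4]
(B,Q,Y): not NE [P1→A gives 8>6; P2→R gives 9>8; P3→X gives 4>0]
(B,R,X): not NE [P2→Q gives 9>0; P3→Y gives 7>1]
(B,R,Y): NE
(C,P,X): not NE [P2→Q gives 5>3; P3→Y gives 5>2]
(C,P,Y): not NE [P2→Q gives 5>2]
(C,Q,X): not NE [P1→A gives 10>9]
(C,Q,Y): not NE [P1→A gives 8>4]
(C,R,X): not NE [P1→B gives 7>1; P2→Q gives 5>3]
(C,R,Y): not NE [P2→Q gives 5>2; P3→X gives 6>4]

Nash profiles: (A,Q,Y), (B,R,Y)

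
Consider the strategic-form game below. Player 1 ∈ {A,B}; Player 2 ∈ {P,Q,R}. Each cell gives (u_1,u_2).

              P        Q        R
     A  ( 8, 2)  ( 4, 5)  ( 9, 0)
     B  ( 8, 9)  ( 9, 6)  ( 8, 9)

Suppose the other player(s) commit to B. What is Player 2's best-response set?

u_2(P vs B) = 9
u_2(Q vs B) = 6
u_2(R vs B) = 9
max payoff 9 at {P,R}

argmax u_2 = {P,R}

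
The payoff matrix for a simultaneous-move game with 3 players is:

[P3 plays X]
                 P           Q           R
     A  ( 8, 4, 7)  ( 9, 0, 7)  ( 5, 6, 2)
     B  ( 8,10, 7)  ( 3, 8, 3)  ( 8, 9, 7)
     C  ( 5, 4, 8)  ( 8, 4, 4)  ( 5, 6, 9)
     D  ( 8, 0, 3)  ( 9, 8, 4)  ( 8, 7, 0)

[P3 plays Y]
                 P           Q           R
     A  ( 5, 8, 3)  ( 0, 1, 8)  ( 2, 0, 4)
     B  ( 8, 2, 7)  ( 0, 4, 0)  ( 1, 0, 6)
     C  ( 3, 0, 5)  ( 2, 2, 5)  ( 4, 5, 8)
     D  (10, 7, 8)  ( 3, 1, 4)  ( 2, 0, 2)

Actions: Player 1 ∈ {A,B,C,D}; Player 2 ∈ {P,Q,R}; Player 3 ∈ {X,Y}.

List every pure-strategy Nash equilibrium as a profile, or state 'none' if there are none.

Nash profiles: (B,P,X), (D,P,Y), (D,Q,X)

(A,P,X): not NE [P2→R gives 6>4]
(A,P,Y): not NE [P1→D gives 10>5; P3→X gives 7>3]
(A,Q,X): not NE [P2→R gives 6>0; P3→Y gives 8>7]
(A,Q,Y): not NE [P1→D gives 3>0; P2→P gives 8>1]
(A,R,X): not NE [P1→D gives 8>5; P3→Y gives 4>2]
(A,R,Y): not NE [P1→C gives 4>2; P2→P gives 8>0]
(B,P,X): NE
(B,P,Y): not NE [P1→D gives 10>8; P2→Q gives 4>2]
(B,Q,X): not NE [P1→D gives 9>3; P2→P gives 10>8]
(B,Q,Y): not NE [P1→D gives 3>0; P3→X gives 3>0]
(B,R,X): not NE [P2→P gives 10>9]
(B,R,Y): not NE [P1→C gives 4>1; P2→Q gives 4>0; P3→X gives 7>6]
(C,P,X): not NE [P1→D gives 8>5; P2→R gives 6>4]
(C,P,Y): not NE [P1→D gives 10>3; P2→R gives 5>0; P3→X gives 8>5]
(C,Q,X): not NE [P1→D gives 9>8; P2→R gives 6>4; P3→Y gives 5>4]
(C,Q,Y): not NE [P1→D gives 3>2; P2→R gives 5>2]
(C,R,X): not NE [P1→D gives 8>5]
(C,R,Y): not NE [P3→X gives 9>8]
(D,P,X): not NE [P2→Q gives 8>0; P3→Y gives 8>3]
(D,P,Y): NE
(D,Q,X): NE
(D,Q,Y): not NE [P2→P gives 7>1]
(D,R,X): not NE [P2→Q gives 8>7; P3→Y gives 2>0]
(D,R,Y): not NE [P1→C gives 4>2; P2→P gives 7>0]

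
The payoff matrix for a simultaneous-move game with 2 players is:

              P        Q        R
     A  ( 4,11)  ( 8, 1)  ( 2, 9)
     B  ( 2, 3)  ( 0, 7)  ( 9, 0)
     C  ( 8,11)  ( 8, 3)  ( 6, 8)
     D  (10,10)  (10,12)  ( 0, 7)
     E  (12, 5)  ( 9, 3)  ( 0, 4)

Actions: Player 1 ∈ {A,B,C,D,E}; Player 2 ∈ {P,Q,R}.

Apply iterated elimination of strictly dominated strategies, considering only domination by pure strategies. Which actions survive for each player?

Remaining: P1:{D,E} P2:{P,Q}

P2 drop R (P beats it: A:11>9 B:3>0 C:11>8 D:10>7 E:5>4)
P1 drop A (D beats it: P:10>4 Q:10>8)
P1 drop B (C beats it: P:8>2 Q:8>0)
P1 drop C (D beats it: P:10>8 Q:10>8)
P1→{D,E} P2→{P,Q}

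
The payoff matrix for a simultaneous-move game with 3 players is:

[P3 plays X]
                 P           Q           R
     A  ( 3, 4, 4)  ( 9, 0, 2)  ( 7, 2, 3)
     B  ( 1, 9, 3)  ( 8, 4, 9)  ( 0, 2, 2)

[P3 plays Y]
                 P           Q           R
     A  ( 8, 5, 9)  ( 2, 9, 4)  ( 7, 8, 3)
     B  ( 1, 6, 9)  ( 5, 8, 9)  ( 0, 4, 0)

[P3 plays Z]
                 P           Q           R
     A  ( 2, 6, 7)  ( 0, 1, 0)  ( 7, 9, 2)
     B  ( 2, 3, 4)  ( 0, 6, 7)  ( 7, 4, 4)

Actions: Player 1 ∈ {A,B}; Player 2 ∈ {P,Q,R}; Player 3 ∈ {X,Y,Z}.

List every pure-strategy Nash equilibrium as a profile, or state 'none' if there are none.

(A,P,X): not NE [P3→Y gives 9>4]
(A,P,Y): not NE [P2→Q gives 9>5]
(A,P,Z): not NE [P2→R gives 9>6; P3→Y gives 9>7]
(A,Q,X): not NE [P2→P gives 4>0; P3→Y gives 4>2]
(A,Q,Y): not NE [P1→B gives 5>2]
(A,Q,Z): not NE [P2→R gives 9>1; P3→Y gives 4>0]
(A,R,X): not NE [P2→P gives 4>2]
(A,R,Y): not NE [P2→Q gives 9>8]
(A,R,Z): not NE [P3→Y gives 3>2]
(B,P,X): not NE [P1→A gives 3>1; P3→Y gives 9>3]
(B,P,Y): not NE [P1→A gives 8>1; P2→Q gives 8>6]
(B,P,Z): not NE [P2→Q gives 6>3; P3→Y gives 9>4]
(B,Q,X): not NE [P1→A gives 9>8; P2→P gives 9>4]
(B,Q,Y): NE
(B,Q,Z): not NE [P3→Y gives 9>7]
(B,R,X): not NE [P1→A gives 7>0; P2→P gives 9>2; P3→Z gives 4>2]
(B,R,Y): not NE [P1→A gives 7>0; P2→Q gives 8>4; P3→Z gives 4>0]
(B,R,Z): not NE [P2→Q gives 6>4]

Nash profiles: (B,Q,Y)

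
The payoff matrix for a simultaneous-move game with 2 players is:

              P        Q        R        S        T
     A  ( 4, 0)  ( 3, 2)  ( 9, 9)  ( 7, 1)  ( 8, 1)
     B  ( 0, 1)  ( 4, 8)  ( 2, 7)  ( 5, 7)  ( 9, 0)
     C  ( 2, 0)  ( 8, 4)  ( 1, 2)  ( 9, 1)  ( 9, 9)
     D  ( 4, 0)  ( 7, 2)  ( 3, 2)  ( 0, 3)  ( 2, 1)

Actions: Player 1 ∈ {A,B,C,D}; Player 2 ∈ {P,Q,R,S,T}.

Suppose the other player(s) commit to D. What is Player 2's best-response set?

argmax u_2 = {S}

u_2(P vs D) = 0
u_2(Q vs D) = 2
u_2(R vs D) = 2
u_2(S vs D) = 3
u_2(T vs D) = 1
max payoff 3 at {S}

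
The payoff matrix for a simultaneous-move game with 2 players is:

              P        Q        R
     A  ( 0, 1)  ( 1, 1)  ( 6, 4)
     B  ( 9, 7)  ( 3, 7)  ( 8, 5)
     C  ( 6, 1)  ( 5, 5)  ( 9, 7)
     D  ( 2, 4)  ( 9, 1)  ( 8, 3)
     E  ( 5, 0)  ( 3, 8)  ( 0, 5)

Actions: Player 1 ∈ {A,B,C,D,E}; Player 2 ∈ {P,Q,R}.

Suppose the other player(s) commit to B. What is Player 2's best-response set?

u_2(P vs B) = 7
u_2(Q vs B) = 7
u_2(R vs B) = 5
max payoff 7 at {P,Q}

P2 best: {P,Q}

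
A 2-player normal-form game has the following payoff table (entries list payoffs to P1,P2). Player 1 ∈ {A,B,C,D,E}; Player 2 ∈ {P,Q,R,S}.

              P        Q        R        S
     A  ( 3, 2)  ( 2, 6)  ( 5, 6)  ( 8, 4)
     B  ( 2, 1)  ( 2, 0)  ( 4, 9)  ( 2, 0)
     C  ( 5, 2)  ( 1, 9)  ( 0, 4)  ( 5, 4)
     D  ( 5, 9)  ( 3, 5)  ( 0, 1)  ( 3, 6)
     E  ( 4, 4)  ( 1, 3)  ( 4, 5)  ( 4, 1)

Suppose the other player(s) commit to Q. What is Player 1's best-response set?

u_1(A vs Q) = 2
u_1(B vs Q) = 2
u_1(C vs Q) = 1
u_1(D vs Q) = 3
u_1(E vs Q) = 1
max payoff 3 at {D}

argmax u_1 = {D}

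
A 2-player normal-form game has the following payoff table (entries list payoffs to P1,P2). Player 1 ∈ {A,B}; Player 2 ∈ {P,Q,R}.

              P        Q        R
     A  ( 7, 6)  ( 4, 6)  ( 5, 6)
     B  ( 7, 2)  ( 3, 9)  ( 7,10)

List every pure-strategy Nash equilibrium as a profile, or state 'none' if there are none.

(A,P): NE
(A,Q): NE
(A,R): not NE [P1→B gives 7>5]
(B,P): not NE [P2→R gives 10>2]
(B,Q): not NE [P1→A gives 4>3; P2→R gives 10>9]
(B,R): NE

NE set: (A,P), (A,Q), (B,R)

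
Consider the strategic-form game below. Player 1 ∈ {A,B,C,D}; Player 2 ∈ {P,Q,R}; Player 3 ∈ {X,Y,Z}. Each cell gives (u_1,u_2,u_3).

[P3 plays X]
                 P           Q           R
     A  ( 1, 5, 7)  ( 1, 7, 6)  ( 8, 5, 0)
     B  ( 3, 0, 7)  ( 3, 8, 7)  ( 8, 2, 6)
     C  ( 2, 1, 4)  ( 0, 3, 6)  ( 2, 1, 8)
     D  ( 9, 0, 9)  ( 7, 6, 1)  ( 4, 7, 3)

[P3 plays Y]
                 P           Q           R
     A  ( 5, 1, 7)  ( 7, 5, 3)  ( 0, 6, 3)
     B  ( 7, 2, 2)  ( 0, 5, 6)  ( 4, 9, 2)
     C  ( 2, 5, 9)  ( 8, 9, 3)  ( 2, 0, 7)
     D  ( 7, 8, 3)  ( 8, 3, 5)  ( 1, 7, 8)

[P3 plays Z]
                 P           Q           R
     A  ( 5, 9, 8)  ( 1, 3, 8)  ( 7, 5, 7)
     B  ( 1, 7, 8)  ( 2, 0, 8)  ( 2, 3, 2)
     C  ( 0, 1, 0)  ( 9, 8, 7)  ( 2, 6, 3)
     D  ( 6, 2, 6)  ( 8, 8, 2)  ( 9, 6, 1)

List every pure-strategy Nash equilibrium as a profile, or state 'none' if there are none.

PSNE = {(C,Q,Z)}

(A,P,X): not NE [P1→D gives 9>1; P2→Q gives 7>5; P3→Z gives 8>7]
(A,P,Y): not NE [P1→D gives 7>5; P2→R gives 6>1; P3→Z gives 8>7]
(A,P,Z): not NE [P1→D gives 6>5]
(A,Q,X): not NE [P1→D gives 7>1; P3→Z gives 8>6]
(A,Q,Y): not NE [P1→D gives 8>7; P2→R gives 6>5; P3→Z gives 8>3]
(A,Q,Z): not NE [P1→C gives 9>1; P2→P gives 9>3]
(A,R,X): not NE [P2→Q gives 7>5; P3→Z gives 7>0]
(A,R,Y): not NE [P1→B gives 4>0; P3→Z gives 7>3]
(A,R,Z): not NE [P1→D gives 9>7; P2→P gives 9>5]
(B,P,X): not NE [P1→D gives 9>3; P2→Q gives 8>0; P3→Z gives 8>7]
(B,P,Y): not NE [P2→R gives 9>2; P3→Z gives 8>2]
(B,P,Z): not NE [P1→D gives 6>1]
(B,Q,X): not NE [P1→D gives 7>3; P3→Z gives 8>7]
(B,Q,Y): not NE [P1→D gives 8>0; P2→R gives 9>5; P3→Z gives 8>6]
(B,Q,Z): not NE [P1→C gives 9>2; P2→P gives 7>0]
(B,R,X): not NE [P2→Q gives 8>2]
(B,R,Y): not NE [P3→X gives 6>2]
(B,R,Z): not NE [P1→D gives 9>2; P2→P gives 7>3; P3→X gives 6>2]
(C,P,X): not NE [P1→D gives 9>2; P2→Q gives 3>1; P3→Y gives 9>4]
(C,P,Y): not NE [P1→D gives 7>2; P2→Q gives 9>5]
(C,P,Z): not NE [P1→D gives 6>0; P2→Q gives 8>1; P3→Y gives 9>0]
(C,Q,X): not NE [P1→D gives 7>0; P3→Z gives 7>6]
(C,Q,Y): not NE [P3→Z gives 7>3]
(C,Q,Z): NE
(C,R,X): not NE [P1→B gives 8>2; P2→Q gives 3>1]
(C,R,Y): not NE [P1→B gives 4>2; P2→Q gives 9>0; P3→X gives 8>7]
(C,R,Z): not NE [P1→D gives 9>2; P2→Q gives 8>6; P3→X gives 8>3]
(D,P,X): not NE [P2→R gives 7>0]
(D,P,Y): not NE [P3→X gives 9>3]
(D,P,Z): not NE [P2→Q gives 8>2; P3→X gives 9>6]
(D,Q,X): not NE [P2→R gives 7>6; P3→Y gives 5>1]
(D,Q,Y): not NE [P2→P gives 8>3]
(D,Q,Z): not NE [P1→C gives 9>8; P3→Y gives 5>2]
(D,R,X): not NE [P1→B gives 8>4; P3→Y gives 8>3]
(D,R,Y): not NE [P1→B gives 4>1; P2→P gives 8>7]
(D,R,Z): not NE [P2→Q gives 8>6; P3→Y gives 8>1]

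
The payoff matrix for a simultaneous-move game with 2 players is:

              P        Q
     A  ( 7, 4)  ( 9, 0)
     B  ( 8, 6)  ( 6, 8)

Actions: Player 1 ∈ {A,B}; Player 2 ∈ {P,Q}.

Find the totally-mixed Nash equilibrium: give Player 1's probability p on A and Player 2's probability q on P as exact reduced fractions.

P1 indiff ⇒ q·7+(1-q)·9 = q·8+(1-q)·6 ⇒ q(-1) = (1-q)(-3) ⇒ q = 3/4
P2 indiff ⇒ p·4+(1-p)·6 = p·0+(1-p)·8 ⇒ p(4) = (1-p)(2) ⇒ p = 1/3

(p,q) = (1/3, 3/4)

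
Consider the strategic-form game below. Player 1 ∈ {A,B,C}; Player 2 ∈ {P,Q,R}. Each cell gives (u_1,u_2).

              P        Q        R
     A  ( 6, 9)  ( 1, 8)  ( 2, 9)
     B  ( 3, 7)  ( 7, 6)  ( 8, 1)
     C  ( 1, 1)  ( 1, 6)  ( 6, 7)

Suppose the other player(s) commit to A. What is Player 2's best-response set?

u_2(P vs A) = 9
u_2(Q vs A) = 8
u_2(R vs A) = 9
max payoff 9 at {P,R}

BR_2 = {P,R}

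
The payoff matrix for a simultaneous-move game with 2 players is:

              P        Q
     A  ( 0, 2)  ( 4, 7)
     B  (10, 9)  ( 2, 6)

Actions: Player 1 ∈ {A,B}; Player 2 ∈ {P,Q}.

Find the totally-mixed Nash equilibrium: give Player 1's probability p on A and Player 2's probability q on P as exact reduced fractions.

P1 mixes 3/8 on A; P2 mixes 1/6 on P

P1 indiff ⇒ q·0+(1-q)·4 = q·10+(1-q)·2 ⇒ q(-10) = (1-q)(-2) ⇒ q = 1/6
P2 indiff ⇒ p·2+(1-p)·9 = p·7+(1-p)·6 ⇒ p(-5) = (1-p)(-3) ⇒ p = 3/8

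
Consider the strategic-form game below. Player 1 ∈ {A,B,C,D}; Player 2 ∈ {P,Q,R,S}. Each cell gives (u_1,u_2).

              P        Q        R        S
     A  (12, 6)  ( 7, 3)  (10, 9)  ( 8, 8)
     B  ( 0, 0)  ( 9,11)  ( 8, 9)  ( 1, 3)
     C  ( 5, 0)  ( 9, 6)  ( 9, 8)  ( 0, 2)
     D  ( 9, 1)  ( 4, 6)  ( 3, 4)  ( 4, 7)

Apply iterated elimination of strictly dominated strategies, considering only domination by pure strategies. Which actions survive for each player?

P1 drop D (A beats it: P:12>9 Q:7>4 R:10>3 S:8>4)
P2 drop P (R beats it: A:9>6 B:9>0 C:8>0)
P2 drop S (R beats it: A:9>8 B:9>3 C:8>2)
P1→{A,B,C} P2→{Q,R}

IESDS → P1:{A,B,C} P2:{Q,R}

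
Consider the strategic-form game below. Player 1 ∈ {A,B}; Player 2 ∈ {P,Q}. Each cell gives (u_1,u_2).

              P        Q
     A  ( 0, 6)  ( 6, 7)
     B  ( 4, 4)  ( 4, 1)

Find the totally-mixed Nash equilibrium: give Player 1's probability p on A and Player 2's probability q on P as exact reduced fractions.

P1 mixes 3/4 on A; P2 mixes 1/3 on P

P1 indiff ⇒ q·0+(1-q)·6 = q·4+(1-q)·4 ⇒ q(-4) = (1-q)(-2) ⇒ q = 1/3
P2 indiff ⇒ p·6+(1-p)·4 = p·7+(1-p)·1 ⇒ p(-1) = (1-p)(-3) ⇒ p = 3/4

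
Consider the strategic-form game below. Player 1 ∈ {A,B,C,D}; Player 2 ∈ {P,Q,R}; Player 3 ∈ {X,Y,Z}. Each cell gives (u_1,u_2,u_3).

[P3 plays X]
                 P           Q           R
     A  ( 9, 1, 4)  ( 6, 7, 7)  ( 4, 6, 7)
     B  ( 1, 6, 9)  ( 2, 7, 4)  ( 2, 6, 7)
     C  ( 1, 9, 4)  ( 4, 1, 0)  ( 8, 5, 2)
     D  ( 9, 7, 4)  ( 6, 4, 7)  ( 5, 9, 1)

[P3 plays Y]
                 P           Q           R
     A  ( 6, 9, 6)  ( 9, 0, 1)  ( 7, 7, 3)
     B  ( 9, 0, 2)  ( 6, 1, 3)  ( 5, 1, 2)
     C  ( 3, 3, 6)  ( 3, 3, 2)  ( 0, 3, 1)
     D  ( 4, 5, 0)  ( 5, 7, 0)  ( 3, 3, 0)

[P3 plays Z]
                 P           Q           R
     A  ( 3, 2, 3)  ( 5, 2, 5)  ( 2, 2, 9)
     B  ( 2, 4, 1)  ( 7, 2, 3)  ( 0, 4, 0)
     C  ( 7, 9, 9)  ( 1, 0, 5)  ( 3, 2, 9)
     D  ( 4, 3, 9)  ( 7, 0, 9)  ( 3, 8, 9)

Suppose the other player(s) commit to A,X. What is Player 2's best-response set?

argmax u_2 = {Q}

u_2(P vs A,X) = 1
u_2(Q vs A,X) = 7
u_2(R vs A,X) = 6
max payoff 7 at {Q}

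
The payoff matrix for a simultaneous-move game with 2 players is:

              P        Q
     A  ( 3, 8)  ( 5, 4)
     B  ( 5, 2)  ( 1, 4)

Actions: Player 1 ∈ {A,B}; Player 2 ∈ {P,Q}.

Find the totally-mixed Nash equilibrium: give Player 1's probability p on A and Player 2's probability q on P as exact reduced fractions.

(p,q) = (1/3, 2/3)

P1 indiff ⇒ q·3+(1-q)·5 = q·5+(1-q)·1 ⇒ q(-2) = (1-q)(-4) ⇒ q = 2/3
P2 indiff ⇒ p·8+(1-p)·2 = p·4+(1-p)·4 ⇒ p(4) = (1-p)(2) ⇒ p = 1/3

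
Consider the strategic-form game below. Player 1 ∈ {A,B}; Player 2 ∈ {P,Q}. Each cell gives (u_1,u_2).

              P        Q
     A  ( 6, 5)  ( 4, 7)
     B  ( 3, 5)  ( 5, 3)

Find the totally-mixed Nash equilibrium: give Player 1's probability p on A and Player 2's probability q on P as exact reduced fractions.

P1 indiff ⇒ q·6+(1-q)·4 = q·3+(1-q)·5 ⇒ q(3) = (1-q)(1) ⇒ q = 1/4
P2 indiff ⇒ p·5+(1-p)·5 = p·7+(1-p)·3 ⇒ p(-2) = (1-p)(-2) ⇒ p = 1/2

p=1/2, q=1/4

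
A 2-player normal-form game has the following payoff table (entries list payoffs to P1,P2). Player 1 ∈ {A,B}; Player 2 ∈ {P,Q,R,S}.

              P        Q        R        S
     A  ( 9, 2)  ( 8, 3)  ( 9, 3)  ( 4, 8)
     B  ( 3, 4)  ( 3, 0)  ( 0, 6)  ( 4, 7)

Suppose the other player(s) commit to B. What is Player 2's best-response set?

u_2(P vs B) = 4
u_2(Q vs B) = 0
u_2(R vs B) = 6
u_2(S vs B) = 7
max payoff 7 at {S}

BR_2 = {S}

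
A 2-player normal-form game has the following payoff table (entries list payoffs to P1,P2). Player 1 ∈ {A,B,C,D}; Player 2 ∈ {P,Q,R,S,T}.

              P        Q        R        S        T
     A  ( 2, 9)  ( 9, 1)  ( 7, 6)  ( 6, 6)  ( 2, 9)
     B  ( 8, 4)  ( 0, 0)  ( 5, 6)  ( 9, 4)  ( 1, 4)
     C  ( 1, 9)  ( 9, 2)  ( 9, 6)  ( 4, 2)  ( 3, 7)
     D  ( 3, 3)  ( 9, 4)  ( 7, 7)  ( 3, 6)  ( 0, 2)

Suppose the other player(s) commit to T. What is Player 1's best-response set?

u_1(A vs T) = 2
u_1(B vs T) = 1
u_1(C vs T) = 3
u_1(D vs T) = 0
max payoff 3 at {C}

argmax u_1 = {C}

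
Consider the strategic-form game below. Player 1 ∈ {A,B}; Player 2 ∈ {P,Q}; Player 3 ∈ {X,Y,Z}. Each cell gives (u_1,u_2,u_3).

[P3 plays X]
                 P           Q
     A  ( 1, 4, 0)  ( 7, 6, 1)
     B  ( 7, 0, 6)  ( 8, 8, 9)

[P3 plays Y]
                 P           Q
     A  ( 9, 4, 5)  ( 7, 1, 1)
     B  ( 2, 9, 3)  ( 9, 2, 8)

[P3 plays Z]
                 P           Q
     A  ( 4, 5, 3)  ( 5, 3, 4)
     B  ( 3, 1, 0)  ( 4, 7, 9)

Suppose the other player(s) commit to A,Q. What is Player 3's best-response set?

argmax u_3 = {Z}

u_3(X vs A,Q) = 1
u_3(Y vs A,Q) = 1
u_3(Z vs A,Q) = 4
max payoff 4 at {Z}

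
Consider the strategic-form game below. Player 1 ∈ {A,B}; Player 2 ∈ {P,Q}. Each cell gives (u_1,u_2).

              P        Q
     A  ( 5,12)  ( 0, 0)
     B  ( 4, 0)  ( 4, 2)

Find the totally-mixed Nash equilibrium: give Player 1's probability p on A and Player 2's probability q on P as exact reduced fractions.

P1 indiff ⇒ q·5+(1-q)·0 = q·4+(1-q)·4 ⇒ q(1) = (1-q)(4) ⇒ q = 4/5
P2 indiff ⇒ p·12+(1-p)·0 = p·0+(1-p)·2 ⇒ p(12) = (1-p)(2) ⇒ p = 1/7

(p,q) = (1/7, 4/5)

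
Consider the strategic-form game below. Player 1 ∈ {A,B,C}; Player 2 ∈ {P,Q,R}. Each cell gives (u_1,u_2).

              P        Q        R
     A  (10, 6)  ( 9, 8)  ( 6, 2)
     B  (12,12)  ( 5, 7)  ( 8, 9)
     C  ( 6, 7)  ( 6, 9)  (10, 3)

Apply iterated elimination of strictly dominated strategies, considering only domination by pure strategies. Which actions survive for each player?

P2 drop R (P beats it: A:6>2 B:12>9 C:7>3)
P1 drop C (A beats it: P:10>6 Q:9>6)
P1→{A,B} P2→{P,Q}

Remaining: P1:{A,B} P2:{P,Q}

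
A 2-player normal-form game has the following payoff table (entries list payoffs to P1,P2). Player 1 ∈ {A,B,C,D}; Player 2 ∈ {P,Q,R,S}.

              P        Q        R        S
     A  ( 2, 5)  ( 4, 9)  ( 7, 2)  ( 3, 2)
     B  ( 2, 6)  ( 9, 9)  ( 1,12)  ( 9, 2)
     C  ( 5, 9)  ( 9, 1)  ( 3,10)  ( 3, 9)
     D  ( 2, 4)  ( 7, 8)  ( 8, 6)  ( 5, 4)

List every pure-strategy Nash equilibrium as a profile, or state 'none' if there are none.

(A,P): not NE [P1→C gives 5>2; P2→Q gives 9>5]
(A,Q): not NE [P1→C gives 9>4]
(A,R): not NE [P1→D gives 8>7; P2→Q gives 9>2]
(A,S): not NE [P1→B gives 9>3; P2→Q gives 9>2]
(B,P): not NE [P1→C gives 5>2; P2→R gives 12>6]
(B,Q): not NE [P2→R gives 12>9]
(B,R): not NE [P1→D gives 8>1]
(B,S): not NE [P2→R gives 12>2]
(C,P): not NE [P2→R gives 10>9]
(C,Q): not NE [P2→R gives 10>1]
(C,R): not NE [P1→D gives 8>3]
(C,S): not NE [P1→B gives 9>3; P2→R gives 10>9]
(D,P): not NE [P1→C gives 5>2; P2→Q gives 8>4]
(D,Q): not NE [P1→C gives 9>7]
(D,R): not NE [P2→Q gives 8>6]
(D,S): not NE [P1→B gives 9>5; P2→Q gives 8>4]

No pure NE.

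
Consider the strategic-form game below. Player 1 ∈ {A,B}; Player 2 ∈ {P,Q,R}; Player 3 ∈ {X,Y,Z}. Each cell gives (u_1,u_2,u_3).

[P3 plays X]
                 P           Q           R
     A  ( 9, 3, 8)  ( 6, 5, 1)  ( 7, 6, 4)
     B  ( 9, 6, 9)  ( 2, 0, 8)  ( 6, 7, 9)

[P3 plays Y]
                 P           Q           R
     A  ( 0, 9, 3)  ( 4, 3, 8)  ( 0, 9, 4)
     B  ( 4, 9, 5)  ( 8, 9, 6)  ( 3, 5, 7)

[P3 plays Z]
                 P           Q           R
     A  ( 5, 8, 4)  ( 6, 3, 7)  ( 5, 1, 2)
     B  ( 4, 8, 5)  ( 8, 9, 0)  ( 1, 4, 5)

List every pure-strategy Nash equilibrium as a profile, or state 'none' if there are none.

(A,P,X): not NE [P2→R gives 6>3]
(A,P,Y): not NE [P1→B gives 4>0; P3→X gives 8>3]
(A,P,Z): not NE [P3→X gives 8>4]
(A,Q,X): not NE [P2→R gives 6>5; P3→Y gives 8>1]
(A,Q,Y): not NE [P1→B gives 8>4; P2→R gives 9>3]
(A,Q,Z): not NE [P1→B gives 8>6; P2→P gives 8>3; P3→Y gives 8>7]
(A,R,X): NE
(A,R,Y): not NE [P1→B gives 3>0]
(A,R,Z): not NE [P2→P gives 8>1; P3→Y gives 4>2]
(B,P,X): not NE [P2→R gives 7>6]
(B,P,Y): not NE [P3→X gives 9>5]
(B,P,Z): not NE [P1→A gives 5>4; P2→Q gives 9>8; P3→X gives 9>5]
(B,Q,X): not NE [P1→A gives 6>2; P2→R gives 7>0]
(B,Q,Y): not NE [P3→X gives 8>6]
(B,Q,Z): not NE [P3→X gives 8>0]
(B,R,X): not NE [P1→A gives 7>6]
(B,R,Y): not NE [P2→Q gives 9>5; P3→X gives 9>7]
(B,R,Z): not NE [P1→A gives 5>1; P2→Q gives 9>4; P3→X gives 9>5]

NE set: (A,R,X)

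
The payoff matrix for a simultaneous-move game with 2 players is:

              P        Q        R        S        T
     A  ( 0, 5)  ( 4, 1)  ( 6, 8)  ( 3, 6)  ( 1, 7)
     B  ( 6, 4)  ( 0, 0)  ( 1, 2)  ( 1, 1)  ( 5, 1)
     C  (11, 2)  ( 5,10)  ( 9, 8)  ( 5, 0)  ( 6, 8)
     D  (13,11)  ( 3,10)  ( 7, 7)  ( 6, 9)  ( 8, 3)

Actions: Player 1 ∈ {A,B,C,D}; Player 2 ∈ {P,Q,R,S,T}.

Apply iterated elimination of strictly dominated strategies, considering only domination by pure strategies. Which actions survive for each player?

Remaining: P1:{C,D} P2:{P,Q}

P1 drop A (C beats it: P:11>0 Q:5>4 R:9>6 S:5>3 T:6>1)
P1 drop B (C beats it: P:11>6 Q:5>0 R:9>1 S:5>1 T:6>5)
P2 drop R (Q beats it: C:10>8 D:10>7)
P2 drop S (P beats it: C:2>0 D:11>9)
P2 drop T (Q beats it: C:10>8 D:10>3)
P1→{C,D} P2→{P,Q}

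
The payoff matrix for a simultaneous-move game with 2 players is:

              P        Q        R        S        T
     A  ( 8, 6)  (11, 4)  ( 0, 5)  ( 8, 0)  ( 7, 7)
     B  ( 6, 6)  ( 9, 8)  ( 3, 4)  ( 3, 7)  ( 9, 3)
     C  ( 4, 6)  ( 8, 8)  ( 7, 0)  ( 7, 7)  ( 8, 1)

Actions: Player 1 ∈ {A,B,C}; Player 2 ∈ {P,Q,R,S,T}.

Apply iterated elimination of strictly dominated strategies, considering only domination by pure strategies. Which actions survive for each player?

P2 drop R (P beats it: A:6>5 B:6>4 C:6>0)
P2 drop S (Q beats it: A:4>0 B:8>7 C:8>7)
P1 drop C (B beats it: P:6>4 Q:9>8 T:9>8)
P1→{A,B} P2→{P,Q,T}

Survivors P1:{A,B} P2:{P,Q,T}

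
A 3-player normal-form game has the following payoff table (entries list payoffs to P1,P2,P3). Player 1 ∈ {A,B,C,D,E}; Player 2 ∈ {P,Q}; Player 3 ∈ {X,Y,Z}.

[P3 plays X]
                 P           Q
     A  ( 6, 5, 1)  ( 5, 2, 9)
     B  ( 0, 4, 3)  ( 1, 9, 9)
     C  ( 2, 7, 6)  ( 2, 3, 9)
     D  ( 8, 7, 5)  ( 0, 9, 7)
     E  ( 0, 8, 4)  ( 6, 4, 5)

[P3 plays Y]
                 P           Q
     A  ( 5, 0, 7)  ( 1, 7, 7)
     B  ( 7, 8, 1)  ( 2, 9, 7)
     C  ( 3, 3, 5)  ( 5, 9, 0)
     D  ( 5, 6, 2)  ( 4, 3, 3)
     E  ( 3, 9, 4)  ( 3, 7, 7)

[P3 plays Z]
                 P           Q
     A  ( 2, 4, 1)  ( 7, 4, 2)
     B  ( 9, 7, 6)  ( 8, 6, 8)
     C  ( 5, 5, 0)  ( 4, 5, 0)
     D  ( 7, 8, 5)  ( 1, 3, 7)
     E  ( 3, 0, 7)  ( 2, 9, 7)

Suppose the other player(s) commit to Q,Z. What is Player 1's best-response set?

u_1(A vs Q,Z) = 7
u_1(B vs Q,Z) = 8
u_1(C vs Q,Z) = 4
u_1(D vs Q,Z) = 1
u_1(E vs Q,Z) = 2
max payoff 8 at {B}

P1 best: {B}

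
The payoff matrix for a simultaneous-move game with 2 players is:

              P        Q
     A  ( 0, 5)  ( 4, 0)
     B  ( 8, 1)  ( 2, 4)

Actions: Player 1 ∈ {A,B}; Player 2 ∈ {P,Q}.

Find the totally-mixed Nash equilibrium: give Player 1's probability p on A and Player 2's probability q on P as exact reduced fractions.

P1 indiff ⇒ q·0+(1-q)·4 = q·8+(1-q)·2 ⇒ q(-8) = (1-q)(-2) ⇒ q = 1/5
P2 indiff ⇒ p·5+(1-p)·1 = p·0+(1-p)·4 ⇒ p(5) = (1-p)(3) ⇒ p = 3/8

P1 mixes 3/8 on A; P2 mixes 1/5 on P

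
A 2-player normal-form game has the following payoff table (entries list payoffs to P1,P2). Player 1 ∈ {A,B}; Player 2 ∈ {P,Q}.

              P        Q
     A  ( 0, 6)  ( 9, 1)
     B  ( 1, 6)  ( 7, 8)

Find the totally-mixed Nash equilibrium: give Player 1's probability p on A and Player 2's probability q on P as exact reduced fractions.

P1 indiff ⇒ q·0+(1-q)·9 = q·1+(1-q)·7 ⇒ q(-1) = (1-q)(-2) ⇒ q = 2/3
P2 indiff ⇒ p·6+(1-p)·6 = p·1+(1-p)·8 ⇒ p(5) = (1-p)(2) ⇒ p = 2/7

p=2/7, q=2/3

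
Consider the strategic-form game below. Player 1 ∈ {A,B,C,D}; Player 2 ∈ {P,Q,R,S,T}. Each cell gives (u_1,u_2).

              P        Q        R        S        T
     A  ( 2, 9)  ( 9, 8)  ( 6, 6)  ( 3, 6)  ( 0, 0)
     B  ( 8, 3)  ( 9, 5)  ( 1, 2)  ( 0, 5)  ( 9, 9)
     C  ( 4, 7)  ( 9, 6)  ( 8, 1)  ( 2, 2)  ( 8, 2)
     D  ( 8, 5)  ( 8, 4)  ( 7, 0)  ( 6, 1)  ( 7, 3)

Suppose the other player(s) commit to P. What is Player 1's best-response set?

u_1(A vs P) = 2
u_1(B vs P) = 8
u_1(C vs P) = 4
u_1(D vs P) = 8
max payoff 8 at {B,D}

argmax u_1 = {B,D}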